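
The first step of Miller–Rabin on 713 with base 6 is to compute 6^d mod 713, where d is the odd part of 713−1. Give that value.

713 − 1 = 712 = 2^3 · 89, so d = 89.
6^1 ≡ 6 (mod 713)
6^2 ≡ 6^2 = 36 ≡ 36 (mod 713)
6^4 ≡ 36^2 = 1296 ≡ 583 (mod 713)
6^8 ≡ 583^2 = 339889 ≡ 501 (mod 713)
6^16 ≡ 501^2 = 251001 ≡ 25 (mod 713)
6^32 ≡ 25^2 = 625 ≡ 625 (mod 713)
6^64 ≡ 625^2 = 390625 ≡ 614 (mod 713)
89 = 64 + 16 + 8 + 1 in binary powers of 2.
So 6^89 ≡ 614 · 25 · 501 · 6 ≡ 305 (mod 713).
Squaring chain: 305 → 335 → 284; never reaches −1, so base 6 is a Miller–Rabin witness that 713 is composite.

305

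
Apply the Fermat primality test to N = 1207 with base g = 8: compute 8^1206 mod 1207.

8^1 ≡ 8 (mod 1207)
8^2 ≡ 8^2 = 64 ≡ 64 (mod 1207)
8^4 ≡ 64^2 = 4096 ≡ 475 (mod 1207)
8^8 ≡ 475^2 = 225625 ≡ 1123 (mod 1207)
8^16 ≡ 1123^2 = 1261129 ≡ 1021 (mod 1207)
8^32 ≡ 1021^2 = 1042441 ≡ 800 (mod 1207)
8^64 ≡ 800^2 = 640000 ≡ 290 (mod 1207)
8^128 ≡ 290^2 = 84100 ≡ 817 (mod 1207)
8^256 ≡ 817^2 = 667489 ≡ 18 (mod 1207)
8^512 ≡ 18^2 = 324 ≡ 324 (mod 1207)
8^1024 ≡ 324^2 = 104976 ≡ 1174 (mod 1207)
1206 = 1024 + 128 + 32 + 16 + 4 + 2 in binary powers of 2.
So 8^1206 ≡ 1174 · 817 · 800 · 1021 · 475 · 64 ≡ 1092 (mod 1207).
Since 1092 ≠ 1, base 8 is a Fermat witness: 1207 is composite.

1092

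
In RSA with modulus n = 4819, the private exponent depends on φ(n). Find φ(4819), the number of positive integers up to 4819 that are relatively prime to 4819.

4680

Factor: 4819 = 61 · 79.
φ(4819) = (61−1) · (79−1) = 60 · 78 = 4680.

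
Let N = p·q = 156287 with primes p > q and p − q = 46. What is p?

Since p = q + 46, we have 156287 = q(q + 46), so q² + 46q − 156287 = 0.
Discriminant: 46² + 4·156287 = 2116 + 625148 = 627264; √627264 = 792.
q = (−46 + 792)/2 = 373, and p = q + 46 = 419.
Check: 373 · 419 = 156287.

419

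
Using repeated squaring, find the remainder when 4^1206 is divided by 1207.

4^1 ≡ 4 (mod 1207)
4^2 ≡ 4^2 = 16 ≡ 16 (mod 1207)
4^4 ≡ 16^2 = 256 ≡ 256 (mod 1207)
4^8 ≡ 256^2 = 65536 ≡ 358 (mod 1207)
4^16 ≡ 358^2 = 128164 ≡ 222 (mod 1207)
4^32 ≡ 222^2 = 49284 ≡ 1004 (mod 1207)
4^64 ≡ 1004^2 = 1008016 ≡ 171 (mod 1207)
4^128 ≡ 171^2 = 29241 ≡ 273 (mod 1207)
4^256 ≡ 273^2 = 74529 ≡ 902 (mod 1207)
4^512 ≡ 902^2 = 813604 ≡ 86 (mod 1207)
4^1024 ≡ 86^2 = 7396 ≡ 154 (mod 1207)
1206 = 1024 + 128 + 32 + 16 + 4 + 2 in binary powers of 2.
So 4^1206 ≡ 154 · 273 · 1004 · 222 · 256 · 16 ≡ 577 (mod 1207).
Since 577 ≠ 1, base 4 is a Fermat witness: 1207 is composite.

577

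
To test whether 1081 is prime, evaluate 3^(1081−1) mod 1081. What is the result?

3^1 ≡ 3 (mod 1081)
3^2 ≡ 3^2 = 9 ≡ 9 (mod 1081)
3^4 ≡ 9^2 = 81 ≡ 81 (mod 1081)
3^8 ≡ 81^2 = 6561 ≡ 75 (mod 1081)
3^16 ≡ 75^2 = 5625 ≡ 220 (mod 1081)
3^32 ≡ 220^2 = 48400 ≡ 836 (mod 1081)
3^64 ≡ 836^2 = 698896 ≡ 570 (mod 1081)
3^128 ≡ 570^2 = 324900 ≡ 600 (mod 1081)
3^256 ≡ 600^2 = 360000 ≡ 27 (mod 1081)
3^512 ≡ 27^2 = 729 ≡ 729 (mod 1081)
3^1024 ≡ 729^2 = 531441 ≡ 670 (mod 1081)
1080 = 1024 + 32 + 16 + 8 in binary powers of 2.
So 3^1080 ≡ 670 · 836 · 220 · 75 ≡ 768 (mod 1081).
Since 768 ≠ 1, base 3 is a Fermat witness: 1081 is composite.

768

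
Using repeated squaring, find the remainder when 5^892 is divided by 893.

5^1 ≡ 5 (mod 893)
5^2 ≡ 5^2 = 25 ≡ 25 (mod 893)
5^4 ≡ 25^2 = 625 ≡ 625 (mod 893)
5^8 ≡ 625^2 = 390625 ≡ 384 (mod 893)
5^16 ≡ 384^2 = 147456 ≡ 111 (mod 893)
5^32 ≡ 111^2 = 12321 ≡ 712 (mod 893)
5^64 ≡ 712^2 = 506944 ≡ 613 (mod 893)
5^128 ≡ 613^2 = 375769 ≡ 709 (mod 893)
5^256 ≡ 709^2 = 502681 ≡ 815 (mod 893)
5^512 ≡ 815^2 = 664225 ≡ 726 (mod 893)
892 = 512 + 256 + 64 + 32 + 16 + 8 + 4 in binary powers of 2.
So 5^892 ≡ 726 · 815 · 613 · 712 · 111 · 384 · 625 ≡ 613 (mod 893).
Since 613 ≠ 1, base 5 is a Fermat witness: 893 is composite.

613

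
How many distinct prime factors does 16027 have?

16027 = 11 · 1457
1457 = 31 · 47
16027 = 11 · 31 · 47, which has 3 distinct prime factors.

3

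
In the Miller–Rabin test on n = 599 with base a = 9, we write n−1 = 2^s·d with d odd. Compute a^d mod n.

1

599 − 1 = 598 = 2^1 · 299, so d = 299.
9^1 ≡ 9 (mod 599)
9^2 ≡ 9^2 = 81 ≡ 81 (mod 599)
9^4 ≡ 81^2 = 6561 ≡ 571 (mod 599)
9^8 ≡ 571^2 = 326041 ≡ 185 (mod 599)
9^16 ≡ 185^2 = 34225 ≡ 82 (mod 599)
9^32 ≡ 82^2 = 6724 ≡ 135 (mod 599)
9^64 ≡ 135^2 = 18225 ≡ 255 (mod 599)
9^128 ≡ 255^2 = 65025 ≡ 333 (mod 599)
9^256 ≡ 333^2 = 110889 ≡ 74 (mod 599)
299 = 256 + 32 + 8 + 2 + 1 in binary powers of 2.
So 9^299 ≡ 74 · 135 · 185 · 81 · 9 ≡ 1 (mod 599).
Since 9^d ≡ 1 (mod 599), base 9 does not prove 599 composite.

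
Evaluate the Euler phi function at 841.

Factor: 841 = 29^2.
φ(841) = 29^1·(29−1) = 812.

812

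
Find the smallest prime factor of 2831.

19

2831 is odd.
Digit sum 14, not divisible by 3.
Ends in 1: not divisible by 5.
7: 2831 = 7·404 + 3
11: 2831 = 11·257 + 4
13: 2831 = 13·217 + 10
17: 2831 = 17·166 + 9
19: 2831 = 19·149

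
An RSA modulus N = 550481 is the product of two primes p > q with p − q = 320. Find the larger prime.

Since p = q + 320, we have 550481 = q(q + 320), so q² + 320q − 550481 = 0.
Discriminant: 320² + 4·550481 = 102400 + 2201924 = 2304324; √2304324 = 1518.
q = (−320 + 1518)/2 = 599, and p = q + 320 = 919.
Check: 599 · 919 = 550481.

919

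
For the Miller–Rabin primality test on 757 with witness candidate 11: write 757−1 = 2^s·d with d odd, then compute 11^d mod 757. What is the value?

1

757 − 1 = 756 = 2^2 · 189, so d = 189.
11^1 ≡ 11 (mod 757)
11^2 ≡ 11^2 = 121 ≡ 121 (mod 757)
11^4 ≡ 121^2 = 14641 ≡ 258 (mod 757)
11^8 ≡ 258^2 = 66564 ≡ 705 (mod 757)
11^16 ≡ 705^2 = 497025 ≡ 433 (mod 757)
11^32 ≡ 433^2 = 187489 ≡ 510 (mod 757)
11^64 ≡ 510^2 = 260100 ≡ 449 (mod 757)
11^128 ≡ 449^2 = 201601 ≡ 239 (mod 757)
189 = 128 + 32 + 16 + 8 + 4 + 1 in binary powers of 2.
So 11^189 ≡ 239 · 510 · 433 · 705 · 258 · 11 ≡ 1 (mod 757).
Since 11^d ≡ 1 (mod 757), base 11 does not prove 757 composite.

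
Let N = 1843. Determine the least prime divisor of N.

19

1843 is odd.
Digit sum 16, not divisible by 3.
Ends in 3: not divisible by 5.
7: 1843 = 7·263 + 2
11: 1843 = 11·167 + 6
13: 1843 = 13·141 + 10
17: 1843 = 17·108 + 7
19: 1843 = 19·97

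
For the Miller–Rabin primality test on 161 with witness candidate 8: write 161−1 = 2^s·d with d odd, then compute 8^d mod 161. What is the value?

161 − 1 = 160 = 2^5 · 5, so d = 5.
8^1 ≡ 8 (mod 161)
8^2 ≡ 8^2 = 64 ≡ 64 (mod 161)
8^4 ≡ 64^2 = 4096 ≡ 71 (mod 161)
5 = 4 + 1 in binary powers of 2.
So 8^5 ≡ 71 · 8 ≡ 85 (mod 161).
Squaring chain: 85 → 141 → 78 → 127 → 29; never reaches −1, so base 8 is a Miller–Rabin witness that 161 is composite.

85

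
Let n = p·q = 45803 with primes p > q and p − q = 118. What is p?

Since p = q + 118, we have 45803 = q(q + 118), so q² + 118q − 45803 = 0.
Discriminant: 118² + 4·45803 = 13924 + 183212 = 197136; √197136 = 444.
q = (−118 + 444)/2 = 163, and p = q + 118 = 281.
Check: 163 · 281 = 45803.

281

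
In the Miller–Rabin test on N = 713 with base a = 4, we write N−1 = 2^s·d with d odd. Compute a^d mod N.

713 − 1 = 712 = 2^3 · 89, so d = 89.
4^1 ≡ 4 (mod 713)
4^2 ≡ 4^2 = 16 ≡ 16 (mod 713)
4^4 ≡ 16^2 = 256 ≡ 256 (mod 713)
4^8 ≡ 256^2 = 65536 ≡ 653 (mod 713)
4^16 ≡ 653^2 = 426409 ≡ 35 (mod 713)
4^32 ≡ 35^2 = 1225 ≡ 512 (mod 713)
4^64 ≡ 512^2 = 262144 ≡ 473 (mod 713)
89 = 64 + 16 + 8 + 1 in binary powers of 2.
So 4^89 ≡ 473 · 35 · 653 · 4 ≡ 349 (mod 713).
Squaring chain: 349 → 591 → 624; never reaches −1, so base 4 is a Miller–Rabin witness that 713 is composite.

349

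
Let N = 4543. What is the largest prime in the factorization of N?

4543 = 7 · 649
649 = 11 · 59
59 is prime.
So 4543 = 7 · 11 · 59; the largest prime factor is 59.

59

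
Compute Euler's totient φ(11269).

11020

Factor: 11269 = 59 · 191.
φ(11269) = (59−1) · (191−1) = 58 · 190 = 11020.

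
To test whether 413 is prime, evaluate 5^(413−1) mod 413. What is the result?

226

5^1 ≡ 5 (mod 413)
5^2 ≡ 5^2 = 25 ≡ 25 (mod 413)
5^4 ≡ 25^2 = 625 ≡ 212 (mod 413)
5^8 ≡ 212^2 = 44944 ≡ 340 (mod 413)
5^16 ≡ 340^2 = 115600 ≡ 373 (mod 413)
5^32 ≡ 373^2 = 139129 ≡ 361 (mod 413)
5^64 ≡ 361^2 = 130321 ≡ 226 (mod 413)
5^128 ≡ 226^2 = 51076 ≡ 277 (mod 413)
5^256 ≡ 277^2 = 76729 ≡ 324 (mod 413)
412 = 256 + 128 + 16 + 8 + 4 in binary powers of 2.
So 5^412 ≡ 324 · 277 · 373 · 340 · 212 ≡ 226 (mod 413).
Since 226 ≠ 1, base 5 is a Fermat witness: 413 is composite.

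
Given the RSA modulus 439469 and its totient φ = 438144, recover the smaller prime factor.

φ(n) = (p−1)(q−1) = n − (p+q) + 1, so p + q = 439469 − 438144 + 1 = 1326.
p and q are the roots of t² − 1326t + 439469 = 0.
Discriminant: 1326² − 4·439469 = 1758276 − 1757876 = 400; √400 = 20.
q = (1326 − 20)/2 = 653, p = (1326 + 20)/2 = 673.
Check: 653 · 673 = 439469.

653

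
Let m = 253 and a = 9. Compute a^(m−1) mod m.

9^1 ≡ 9 (mod 253)
9^2 ≡ 9^2 = 81 ≡ 81 (mod 253)
9^4 ≡ 81^2 = 6561 ≡ 236 (mod 253)
9^8 ≡ 236^2 = 55696 ≡ 36 (mod 253)
9^16 ≡ 36^2 = 1296 ≡ 31 (mod 253)
9^32 ≡ 31^2 = 961 ≡ 202 (mod 253)
9^64 ≡ 202^2 = 40804 ≡ 71 (mod 253)
9^128 ≡ 71^2 = 5041 ≡ 234 (mod 253)
252 = 128 + 64 + 32 + 16 + 8 + 4 in binary powers of 2.
So 9^252 ≡ 234 · 71 · 202 · 31 · 36 · 236 ≡ 202 (mod 253).
Since 202 ≠ 1, base 9 is a Fermat witness: 253 is composite.

202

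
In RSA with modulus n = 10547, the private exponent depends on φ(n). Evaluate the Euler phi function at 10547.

Factor: 10547 = 53 · 199.
φ(10547) = (53−1) · (199−1) = 52 · 198 = 10296.

10296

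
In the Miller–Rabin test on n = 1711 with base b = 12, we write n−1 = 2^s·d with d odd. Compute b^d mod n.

1467

1711 − 1 = 1710 = 2^1 · 855, so d = 855.
12^1 ≡ 12 (mod 1711)
12^2 ≡ 12^2 = 144 ≡ 144 (mod 1711)
12^4 ≡ 144^2 = 20736 ≡ 204 (mod 1711)
12^8 ≡ 204^2 = 41616 ≡ 552 (mod 1711)
12^16 ≡ 552^2 = 304704 ≡ 146 (mod 1711)
12^32 ≡ 146^2 = 21316 ≡ 784 (mod 1711)
12^64 ≡ 784^2 = 614656 ≡ 407 (mod 1711)
12^128 ≡ 407^2 = 165649 ≡ 1393 (mod 1711)
12^256 ≡ 1393^2 = 1940449 ≡ 175 (mod 1711)
12^512 ≡ 175^2 = 30625 ≡ 1538 (mod 1711)
855 = 512 + 256 + 64 + 16 + 4 + 2 + 1 in binary powers of 2.
So 12^855 ≡ 1538 · 175 · 407 · 146 · 204 · 144 · 12 ≡ 1467 (mod 1711).
Squaring chain: 1467; never reaches −1, so base 12 is a Miller–Rabin witness that 1711 is composite.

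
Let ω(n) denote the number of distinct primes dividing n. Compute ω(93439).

3

93439 = 41 · 2279
2279 = 43 · 53
93439 = 41 · 43 · 53, which has 3 distinct prime factors.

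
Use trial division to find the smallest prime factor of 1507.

1507 is odd.
Digit sum 13, not divisible by 3.
Ends in 7: not divisible by 5.
7: 1507 = 7·215 + 2
11: 1507 = 11·137

11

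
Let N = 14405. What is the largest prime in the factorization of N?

67

14405 = 5 · 2881
2881 = 43 · 67
67 is prime.
So 14405 = 5 · 43 · 67; the largest prime factor is 67.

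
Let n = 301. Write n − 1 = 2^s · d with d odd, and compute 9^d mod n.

301 − 1 = 300 = 2^2 · 75, so d = 75.
9^1 ≡ 9 (mod 301)
9^2 ≡ 9^2 = 81 ≡ 81 (mod 301)
9^4 ≡ 81^2 = 6561 ≡ 240 (mod 301)
9^8 ≡ 240^2 = 57600 ≡ 109 (mod 301)
9^16 ≡ 109^2 = 11881 ≡ 142 (mod 301)
9^32 ≡ 142^2 = 20164 ≡ 298 (mod 301)
9^64 ≡ 298^2 = 88804 ≡ 9 (mod 301)
75 = 64 + 8 + 2 + 1 in binary powers of 2.
So 9^75 ≡ 9 · 109 · 81 · 9 ≡ 274 (mod 301).
Squaring chain: 274 → 127; never reaches −1, so base 9 is a Miller–Rabin witness that 301 is composite.

274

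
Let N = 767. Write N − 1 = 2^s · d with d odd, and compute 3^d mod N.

767 − 1 = 766 = 2^1 · 383, so d = 383.
3^1 ≡ 3 (mod 767)
3^2 ≡ 3^2 = 9 ≡ 9 (mod 767)
3^4 ≡ 9^2 = 81 ≡ 81 (mod 767)
3^8 ≡ 81^2 = 6561 ≡ 425 (mod 767)
3^16 ≡ 425^2 = 180625 ≡ 380 (mod 767)
3^32 ≡ 380^2 = 144400 ≡ 204 (mod 767)
3^64 ≡ 204^2 = 41616 ≡ 198 (mod 767)
3^128 ≡ 198^2 = 39204 ≡ 87 (mod 767)
3^256 ≡ 87^2 = 7569 ≡ 666 (mod 767)
383 = 256 + 64 + 32 + 16 + 8 + 4 + 2 + 1 in binary powers of 2.
So 3^383 ≡ 666 · 198 · 204 · 380 · 425 · 81 · 9 · 3 ≡ 139 (mod 767).
Squaring chain: 139; never reaches −1, so base 3 is a Miller–Rabin witness that 767 is composite.

139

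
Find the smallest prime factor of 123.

3

123 is odd.
Digit sum 6, divisible by 3.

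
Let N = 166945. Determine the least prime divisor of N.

5

166945 is odd.
Digit sum 31, not divisible by 3.
Ends in 5: divisible by 5.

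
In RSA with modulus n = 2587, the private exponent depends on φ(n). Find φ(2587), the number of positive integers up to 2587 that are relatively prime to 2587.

2376

Factor: 2587 = 13 · 199.
φ(2587) = (13−1) · (199−1) = 12 · 198 = 2376.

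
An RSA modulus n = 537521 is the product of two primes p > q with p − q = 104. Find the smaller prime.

683

Since p = q + 104, we have 537521 = q(q + 104), so q² + 104q − 537521 = 0.
Discriminant: 104² + 4·537521 = 10816 + 2150084 = 2160900; √2160900 = 1470.
q = (−104 + 1470)/2 = 683, and p = q + 104 = 787.
Check: 683 · 787 = 537521.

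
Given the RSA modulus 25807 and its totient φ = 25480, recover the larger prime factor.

197

φ(n) = (p−1)(q−1) = n − (p+q) + 1, so p + q = 25807 − 25480 + 1 = 328.
p and q are the roots of t² − 328t + 25807 = 0.
Discriminant: 328² − 4·25807 = 107584 − 103228 = 4356; √4356 = 66.
q = (328 − 66)/2 = 131, p = (328 + 66)/2 = 197.
Check: 131 · 197 = 25807.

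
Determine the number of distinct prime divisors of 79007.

2

79007 = 41^2 · 47
79007 = 41^2 · 47, which has 2 distinct prime factors.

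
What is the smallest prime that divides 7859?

7859 is odd.
Digit sum 29, not divisible by 3.
Ends in 9: not divisible by 5.
7: 7859 = 7·1122 + 5
11: 7859 = 11·714 + 5
13: 7859 = 13·604 + 7
17: 7859 = 17·462 + 5
19: 7859 = 19·413 + 12
23: 7859 = 23·341 + 16
29: 7859 = 29·271

29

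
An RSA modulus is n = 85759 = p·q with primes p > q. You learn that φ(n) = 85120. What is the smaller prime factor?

191

φ(n) = (p−1)(q−1) = n − (p+q) + 1, so p + q = 85759 − 85120 + 1 = 640.
p and q are the roots of t² − 640t + 85759 = 0.
Discriminant: 640² − 4·85759 = 409600 − 343036 = 66564; √66564 = 258.
q = (640 − 258)/2 = 191, p = (640 + 258)/2 = 449.
Check: 191 · 449 = 85759.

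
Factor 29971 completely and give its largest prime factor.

43

29971 = 17 · 1763
1763 = 41 · 43
43 is prime.
So 29971 = 17 · 41 · 43; the largest prime factor is 43.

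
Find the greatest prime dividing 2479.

67

2479 = 37 · 67
67 is prime.
So 2479 = 37 · 67; the largest prime factor is 67.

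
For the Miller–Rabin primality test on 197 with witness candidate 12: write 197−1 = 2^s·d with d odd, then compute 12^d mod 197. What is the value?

197 − 1 = 196 = 2^2 · 49, so d = 49.
12^1 ≡ 12 (mod 197)
12^2 ≡ 12^2 = 144 ≡ 144 (mod 197)
12^4 ≡ 144^2 = 20736 ≡ 51 (mod 197)
12^8 ≡ 51^2 = 2601 ≡ 40 (mod 197)
12^16 ≡ 40^2 = 1600 ≡ 24 (mod 197)
12^32 ≡ 24^2 = 576 ≡ 182 (mod 197)
49 = 32 + 16 + 1 in binary powers of 2.
So 12^49 ≡ 182 · 24 · 12 ≡ 14 (mod 197).
Squaring chain: 14 → 196; reaches −1, so base 12 does not prove 197 composite.

14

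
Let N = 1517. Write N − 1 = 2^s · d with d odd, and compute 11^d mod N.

1010

1517 − 1 = 1516 = 2^2 · 379, so d = 379.
11^1 ≡ 11 (mod 1517)
11^2 ≡ 11^2 = 121 ≡ 121 (mod 1517)
11^4 ≡ 121^2 = 14641 ≡ 988 (mod 1517)
11^8 ≡ 988^2 = 976144 ≡ 713 (mod 1517)
11^16 ≡ 713^2 = 508369 ≡ 174 (mod 1517)
11^32 ≡ 174^2 = 30276 ≡ 1453 (mod 1517)
11^64 ≡ 1453^2 = 2111209 ≡ 1062 (mod 1517)
11^128 ≡ 1062^2 = 1127844 ≡ 713 (mod 1517)
11^256 ≡ 713^2 = 508369 ≡ 174 (mod 1517)
379 = 256 + 64 + 32 + 16 + 8 + 2 + 1 in binary powers of 2.
So 11^379 ≡ 174 · 1062 · 1453 · 174 · 713 · 121 · 11 ≡ 1010 (mod 1517).
Squaring chain: 1010 → 676; never reaches −1, so base 11 is a Miller–Rabin witness that 1517 is composite.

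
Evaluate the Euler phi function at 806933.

774144

Factor: 806933 = 37 · 113 · 193.
φ(806933) = (37−1) · (113−1) · (193−1) = 36 · 112 · 192 = 774144.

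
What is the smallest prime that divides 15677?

61

15677 is odd.
Digit sum 26, not divisible by 3.
Ends in 7: not divisible by 5.
7: 15677 = 7·2239 + 4
11: 15677 = 11·1425 + 2
13: 15677 = 13·1205 + 12
17: 15677 = 17·922 + 3
19: 15677 = 19·825 + 2
23: 15677 = 23·681 + 14
29: 15677 = 29·540 + 17
31: 15677 = 31·505 + 22
37: 15677 = 37·423 + 26
41: 15677 = 41·382 + 15
43: 15677 = 43·364 + 25
47: 15677 = 47·333 + 26
53: 15677 = 53·295 + 42
59: 15677 = 59·265 + 42
61: 15677 = 61·257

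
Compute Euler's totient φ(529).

Factor: 529 = 23^2.
φ(529) = 23^1·(23−1) = 506.

506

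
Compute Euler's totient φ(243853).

Factor: 243853 = 43 · 53 · 107.
φ(243853) = (43−1) · (53−1) · (107−1) = 42 · 52 · 106 = 231504.

231504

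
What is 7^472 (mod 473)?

7^1 ≡ 7 (mod 473)
7^2 ≡ 7^2 = 49 ≡ 49 (mod 473)
7^4 ≡ 49^2 = 2401 ≡ 36 (mod 473)
7^8 ≡ 36^2 = 1296 ≡ 350 (mod 473)
7^16 ≡ 350^2 = 122500 ≡ 466 (mod 473)
7^32 ≡ 466^2 = 217156 ≡ 49 (mod 473)
7^64 ≡ 49^2 = 2401 ≡ 36 (mod 473)
7^128 ≡ 36^2 = 1296 ≡ 350 (mod 473)
7^256 ≡ 350^2 = 122500 ≡ 466 (mod 473)
472 = 256 + 128 + 64 + 16 + 8 in binary powers of 2.
So 7^472 ≡ 466 · 350 · 36 · 466 · 350 ≡ 423 (mod 473).
Since 423 ≠ 1, base 7 is a Fermat witness: 473 is composite.

423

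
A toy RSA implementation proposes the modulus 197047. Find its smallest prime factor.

197047 is odd.
Digit sum 28, not divisible by 3.
Ends in 7: not divisible by 5.
7: 197047 = 7·28149 + 4
11: 197047 = 11·17913 + 4
13: 197047 = 13·15157 + 6
17: 197047 = 17·11591

17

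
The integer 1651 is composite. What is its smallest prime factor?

13

1651 is odd.
Digit sum 13, not divisible by 3.
Ends in 1: not divisible by 5.
7: 1651 = 7·235 + 6
11: 1651 = 11·150 + 1
13: 1651 = 13·127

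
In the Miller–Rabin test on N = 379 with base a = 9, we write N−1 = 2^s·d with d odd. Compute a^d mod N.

379 − 1 = 378 = 2^1 · 189, so d = 189.
9^1 ≡ 9 (mod 379)
9^2 ≡ 9^2 = 81 ≡ 81 (mod 379)
9^4 ≡ 81^2 = 6561 ≡ 118 (mod 379)
9^8 ≡ 118^2 = 13924 ≡ 280 (mod 379)
9^16 ≡ 280^2 = 78400 ≡ 326 (mod 379)
9^32 ≡ 326^2 = 106276 ≡ 156 (mod 379)
9^64 ≡ 156^2 = 24336 ≡ 80 (mod 379)
9^128 ≡ 80^2 = 6400 ≡ 336 (mod 379)
189 = 128 + 32 + 16 + 8 + 4 + 1 in binary powers of 2.
So 9^189 ≡ 336 · 156 · 326 · 280 · 118 · 9 ≡ 1 (mod 379).
Since 9^d ≡ 1 (mod 379), base 9 does not prove 379 composite.

1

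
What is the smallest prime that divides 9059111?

9059111 is odd.
Digit sum 26, not divisible by 3.
Ends in 1: not divisible by 5.
7: 9059111 = 7·1294158 + 5
11: 9059111 = 11·823555 + 6
13: 9059111 = 13·696854 + 9
17: 9059111 = 17·532888 + 15
19: 9059111 = 19·476795 + 6
23: 9059111 = 23·393874 + 9
29: 9059111 = 29·312383 + 4
31: 9059111 = 31·292229 + 12
37: 9059111 = 37·244840 + 31
41: 9059111 = 41·220953 + 38
43: 9059111 = 43·210677

43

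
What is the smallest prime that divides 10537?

10537 is odd.
Digit sum 16, not divisible by 3.
Ends in 7: not divisible by 5.
7: 10537 = 7·1505 + 2
11: 10537 = 11·957 + 10
13: 10537 = 13·810 + 7
17: 10537 = 17·619 + 14
19: 10537 = 19·554 + 11
23: 10537 = 23·458 + 3
29: 10537 = 29·363 + 10
31: 10537 = 31·339 + 28
37: 10537 = 37·284 + 29
41: 10537 = 41·257

41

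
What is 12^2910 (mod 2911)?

2533

12^1 ≡ 12 (mod 2911)
12^2 ≡ 12^2 = 144 ≡ 144 (mod 2911)
12^4 ≡ 144^2 = 20736 ≡ 359 (mod 2911)
12^8 ≡ 359^2 = 128881 ≡ 797 (mod 2911)
12^16 ≡ 797^2 = 635209 ≡ 611 (mod 2911)
12^32 ≡ 611^2 = 373321 ≡ 713 (mod 2911)
12^64 ≡ 713^2 = 508369 ≡ 1855 (mod 2911)
12^128 ≡ 1855^2 = 3441025 ≡ 223 (mod 2911)
12^256 ≡ 223^2 = 49729 ≡ 242 (mod 2911)
12^512 ≡ 242^2 = 58564 ≡ 344 (mod 2911)
12^1024 ≡ 344^2 = 118336 ≡ 1896 (mod 2911)
12^2048 ≡ 1896^2 = 3594816 ≡ 2642 (mod 2911)
2910 = 2048 + 512 + 256 + 64 + 16 + 8 + 4 + 2 in binary powers of 2.
So 12^2910 ≡ 2642 · 344 · 242 · 1855 · 611 · 797 · 359 · 144 ≡ 2533 (mod 2911).
Since 2533 ≠ 1, base 12 is a Fermat witness: 2911 is composite.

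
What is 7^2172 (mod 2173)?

7^1 ≡ 7 (mod 2173)
7^2 ≡ 7^2 = 49 ≡ 49 (mod 2173)
7^4 ≡ 49^2 = 2401 ≡ 228 (mod 2173)
7^8 ≡ 228^2 = 51984 ≡ 2005 (mod 2173)
7^16 ≡ 2005^2 = 4020025 ≡ 2148 (mod 2173)
7^32 ≡ 2148^2 = 4613904 ≡ 625 (mod 2173)
7^64 ≡ 625^2 = 390625 ≡ 1658 (mod 2173)
7^128 ≡ 1658^2 = 2748964 ≡ 119 (mod 2173)
7^256 ≡ 119^2 = 14161 ≡ 1123 (mod 2173)
7^512 ≡ 1123^2 = 1261129 ≡ 789 (mod 2173)
7^1024 ≡ 789^2 = 622521 ≡ 1043 (mod 2173)
7^2048 ≡ 1043^2 = 1087849 ≡ 1349 (mod 2173)
2172 = 2048 + 64 + 32 + 16 + 8 + 4 in binary powers of 2.
So 7^2172 ≡ 1349 · 1658 · 625 · 2148 · 2005 · 228 ≡ 523 (mod 2173).
Since 523 ≠ 1, base 7 is a Fermat witness: 2173 is composite.

523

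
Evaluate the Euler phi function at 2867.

Factor: 2867 = 47 · 61.
φ(2867) = (47−1) · (61−1) = 46 · 60 = 2760.

2760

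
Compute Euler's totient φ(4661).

4524

Factor: 4661 = 59 · 79.
φ(4661) = (59−1) · (79−1) = 58 · 78 = 4524.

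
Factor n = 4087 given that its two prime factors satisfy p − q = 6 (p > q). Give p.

Since p = q + 6, we have 4087 = q(q + 6), so q² + 6q − 4087 = 0.
Discriminant: 6² + 4·4087 = 36 + 16348 = 16384; √16384 = 128.
q = (−6 + 128)/2 = 61, and p = q + 6 = 67.
Check: 61 · 67 = 4087.

67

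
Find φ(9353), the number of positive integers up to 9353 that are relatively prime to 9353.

9108

Factor: 9353 = 47 · 199.
φ(9353) = (47−1) · (199−1) = 46 · 198 = 9108.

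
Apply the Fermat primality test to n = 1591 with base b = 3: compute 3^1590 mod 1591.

322

3^1 ≡ 3 (mod 1591)
3^2 ≡ 3^2 = 9 ≡ 9 (mod 1591)
3^4 ≡ 9^2 = 81 ≡ 81 (mod 1591)
3^8 ≡ 81^2 = 6561 ≡ 197 (mod 1591)
3^16 ≡ 197^2 = 38809 ≡ 625 (mod 1591)
3^32 ≡ 625^2 = 390625 ≡ 830 (mod 1591)
3^64 ≡ 830^2 = 688900 ≡ 1588 (mod 1591)
3^128 ≡ 1588^2 = 2521744 ≡ 9 (mod 1591)
3^256 ≡ 9^2 = 81 ≡ 81 (mod 1591)
3^512 ≡ 81^2 = 6561 ≡ 197 (mod 1591)
3^1024 ≡ 197^2 = 38809 ≡ 625 (mod 1591)
1590 = 1024 + 512 + 32 + 16 + 4 + 2 in binary powers of 2.
So 3^1590 ≡ 625 · 197 · 830 · 625 · 81 · 9 ≡ 322 (mod 1591).
Since 322 ≠ 1, base 3 is a Fermat witness: 1591 is composite.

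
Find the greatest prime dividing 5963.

89

5963 = 67 · 89
89 is prime.
So 5963 = 67 · 89; the largest prime factor is 89.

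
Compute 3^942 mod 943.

3^1 ≡ 3 (mod 943)
3^2 ≡ 3^2 = 9 ≡ 9 (mod 943)
3^4 ≡ 9^2 = 81 ≡ 81 (mod 943)
3^8 ≡ 81^2 = 6561 ≡ 903 (mod 943)
3^16 ≡ 903^2 = 815409 ≡ 657 (mod 943)
3^32 ≡ 657^2 = 431649 ≡ 698 (mod 943)
3^64 ≡ 698^2 = 487204 ≡ 616 (mod 943)
3^128 ≡ 616^2 = 379456 ≡ 370 (mod 943)
3^256 ≡ 370^2 = 136900 ≡ 165 (mod 943)
3^512 ≡ 165^2 = 27225 ≡ 821 (mod 943)
942 = 512 + 256 + 128 + 32 + 8 + 4 + 2 in binary powers of 2.
So 3^942 ≡ 821 · 165 · 370 · 698 · 903 · 81 · 9 ≡ 278 (mod 943).
Since 278 ≠ 1, base 3 is a Fermat witness: 943 is composite.

278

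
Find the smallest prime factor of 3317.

31

3317 is odd.
Digit sum 14, not divisible by 3.
Ends in 7: not divisible by 5.
7: 3317 = 7·473 + 6
11: 3317 = 11·301 + 6
13: 3317 = 13·255 + 2
17: 3317 = 17·195 + 2
19: 3317 = 19·174 + 11
23: 3317 = 23·144 + 5
29: 3317 = 29·114 + 11
31: 3317 = 31·107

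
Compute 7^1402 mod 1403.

7^1 ≡ 7 (mod 1403)
7^2 ≡ 7^2 = 49 ≡ 49 (mod 1403)
7^4 ≡ 49^2 = 2401 ≡ 998 (mod 1403)
7^8 ≡ 998^2 = 996004 ≡ 1277 (mod 1403)
7^16 ≡ 1277^2 = 1630729 ≡ 443 (mod 1403)
7^32 ≡ 443^2 = 196249 ≡ 1232 (mod 1403)
7^64 ≡ 1232^2 = 1517824 ≡ 1181 (mod 1403)
7^128 ≡ 1181^2 = 1394761 ≡ 179 (mod 1403)
7^256 ≡ 179^2 = 32041 ≡ 1175 (mod 1403)
7^512 ≡ 1175^2 = 1380625 ≡ 73 (mod 1403)
7^1024 ≡ 73^2 = 5329 ≡ 1120 (mod 1403)
1402 = 1024 + 256 + 64 + 32 + 16 + 8 + 2 in binary powers of 2.
So 7^1402 ≡ 1120 · 1175 · 1181 · 1232 · 443 · 1277 · 49 ≡ 351 (mod 1403).
Since 351 ≠ 1, base 7 is a Fermat witness: 1403 is composite.

351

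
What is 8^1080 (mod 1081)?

570

8^1 ≡ 8 (mod 1081)
8^2 ≡ 8^2 = 64 ≡ 64 (mod 1081)
8^4 ≡ 64^2 = 4096 ≡ 853 (mod 1081)
8^8 ≡ 853^2 = 727609 ≡ 96 (mod 1081)
8^16 ≡ 96^2 = 9216 ≡ 568 (mod 1081)
8^32 ≡ 568^2 = 322624 ≡ 486 (mod 1081)
8^64 ≡ 486^2 = 236196 ≡ 538 (mod 1081)
8^128 ≡ 538^2 = 289444 ≡ 817 (mod 1081)
8^256 ≡ 817^2 = 667489 ≡ 512 (mod 1081)
8^512 ≡ 512^2 = 262144 ≡ 542 (mod 1081)
8^1024 ≡ 542^2 = 293764 ≡ 813 (mod 1081)
1080 = 1024 + 32 + 16 + 8 in binary powers of 2.
So 8^1080 ≡ 813 · 486 · 568 · 96 ≡ 570 (mod 1081).
Since 570 ≠ 1, base 8 is a Fermat witness: 1081 is composite.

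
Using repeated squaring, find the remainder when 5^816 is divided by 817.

5^1 ≡ 5 (mod 817)
5^2 ≡ 5^2 = 25 ≡ 25 (mod 817)
5^4 ≡ 25^2 = 625 ≡ 625 (mod 817)
5^8 ≡ 625^2 = 390625 ≡ 99 (mod 817)
5^16 ≡ 99^2 = 9801 ≡ 814 (mod 817)
5^32 ≡ 814^2 = 662596 ≡ 9 (mod 817)
5^64 ≡ 9^2 = 81 ≡ 81 (mod 817)
5^128 ≡ 81^2 = 6561 ≡ 25 (mod 817)
5^256 ≡ 25^2 = 625 ≡ 625 (mod 817)
5^512 ≡ 625^2 = 390625 ≡ 99 (mod 817)
816 = 512 + 256 + 32 + 16 in binary powers of 2.
So 5^816 ≡ 99 · 625 · 9 · 814 ≡ 140 (mod 817).
Since 140 ≠ 1, base 5 is a Fermat witness: 817 is composite.

140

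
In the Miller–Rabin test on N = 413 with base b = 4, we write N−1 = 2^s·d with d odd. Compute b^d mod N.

228

413 − 1 = 412 = 2^2 · 103, so d = 103.
4^1 ≡ 4 (mod 413)
4^2 ≡ 4^2 = 16 ≡ 16 (mod 413)
4^4 ≡ 16^2 = 256 ≡ 256 (mod 413)
4^8 ≡ 256^2 = 65536 ≡ 282 (mod 413)
4^16 ≡ 282^2 = 79524 ≡ 228 (mod 413)
4^32 ≡ 228^2 = 51984 ≡ 359 (mod 413)
4^64 ≡ 359^2 = 128881 ≡ 25 (mod 413)
103 = 64 + 32 + 4 + 2 + 1 in binary powers of 2.
So 4^103 ≡ 25 · 359 · 256 · 16 · 4 ≡ 228 (mod 413).
Squaring chain: 228 → 359; never reaches −1, so base 4 is a Miller–Rabin witness that 413 is composite.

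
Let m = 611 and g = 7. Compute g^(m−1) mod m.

7^1 ≡ 7 (mod 611)
7^2 ≡ 7^2 = 49 ≡ 49 (mod 611)
7^4 ≡ 49^2 = 2401 ≡ 568 (mod 611)
7^8 ≡ 568^2 = 322624 ≡ 16 (mod 611)
7^16 ≡ 16^2 = 256 ≡ 256 (mod 611)
7^32 ≡ 256^2 = 65536 ≡ 159 (mod 611)
7^64 ≡ 159^2 = 25281 ≡ 230 (mod 611)
7^128 ≡ 230^2 = 52900 ≡ 354 (mod 611)
7^256 ≡ 354^2 = 125316 ≡ 61 (mod 611)
7^512 ≡ 61^2 = 3721 ≡ 55 (mod 611)
610 = 512 + 64 + 32 + 2 in binary powers of 2.
So 7^610 ≡ 55 · 230 · 159 · 49 ≡ 17 (mod 611).
Since 17 ≠ 1, base 7 is a Fermat witness: 611 is composite.

17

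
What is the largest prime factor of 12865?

12865 = 5 · 2573
2573 = 31 · 83
83 is prime.
So 12865 = 5 · 31 · 83; the largest prime factor is 83.

83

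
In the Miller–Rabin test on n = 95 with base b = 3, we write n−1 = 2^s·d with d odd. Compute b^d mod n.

95 − 1 = 94 = 2^1 · 47, so d = 47.
3^1 ≡ 3 (mod 95)
3^2 ≡ 3^2 = 9 ≡ 9 (mod 95)
3^4 ≡ 9^2 = 81 ≡ 81 (mod 95)
3^8 ≡ 81^2 = 6561 ≡ 6 (mod 95)
3^16 ≡ 6^2 = 36 ≡ 36 (mod 95)
3^32 ≡ 36^2 = 1296 ≡ 61 (mod 95)
47 = 32 + 8 + 4 + 2 + 1 in binary powers of 2.
So 3^47 ≡ 61 · 6 · 81 · 9 · 3 ≡ 67 (mod 95).
Squaring chain: 67; never reaches −1, so base 3 is a Miller–Rabin witness that 95 is composite.

67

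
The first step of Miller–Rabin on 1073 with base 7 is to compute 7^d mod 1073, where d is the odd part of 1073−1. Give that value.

1073 − 1 = 1072 = 2^4 · 67, so d = 67.
7^1 ≡ 7 (mod 1073)
7^2 ≡ 7^2 = 49 ≡ 49 (mod 1073)
7^4 ≡ 49^2 = 2401 ≡ 255 (mod 1073)
7^8 ≡ 255^2 = 65025 ≡ 645 (mod 1073)
7^16 ≡ 645^2 = 416025 ≡ 774 (mod 1073)
7^32 ≡ 774^2 = 599076 ≡ 342 (mod 1073)
7^64 ≡ 342^2 = 116964 ≡ 7 (mod 1073)
67 = 64 + 2 + 1 in binary powers of 2.
So 7^67 ≡ 7 · 49 · 7 ≡ 255 (mod 1073).
Squaring chain: 255 → 645 → 774 → 342; never reaches −1, so base 7 is a Miller–Rabin witness that 1073 is composite.

255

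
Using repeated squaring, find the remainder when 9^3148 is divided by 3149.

9^1 ≡ 9 (mod 3149)
9^2 ≡ 9^2 = 81 ≡ 81 (mod 3149)
9^4 ≡ 81^2 = 6561 ≡ 263 (mod 3149)
9^8 ≡ 263^2 = 69169 ≡ 3040 (mod 3149)
9^16 ≡ 3040^2 = 9241600 ≡ 2434 (mod 3149)
9^32 ≡ 2434^2 = 5924356 ≡ 1087 (mod 3149)
9^64 ≡ 1087^2 = 1181569 ≡ 694 (mod 3149)
9^128 ≡ 694^2 = 481636 ≡ 2988 (mod 3149)
9^256 ≡ 2988^2 = 8928144 ≡ 729 (mod 3149)
9^512 ≡ 729^2 = 531441 ≡ 2409 (mod 3149)
9^1024 ≡ 2409^2 = 5803281 ≡ 2823 (mod 3149)
9^2048 ≡ 2823^2 = 7969329 ≡ 2359 (mod 3149)
3148 = 2048 + 1024 + 64 + 8 + 4 in binary powers of 2.
So 9^3148 ≡ 2359 · 2823 · 694 · 3040 · 263 ≡ 2493 (mod 3149).
Since 2493 ≠ 1, base 9 is a Fermat witness: 3149 is composite.

2493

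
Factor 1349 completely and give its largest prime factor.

71

1349 = 19 · 71
71 is prime.
So 1349 = 19 · 71; the largest prime factor is 71.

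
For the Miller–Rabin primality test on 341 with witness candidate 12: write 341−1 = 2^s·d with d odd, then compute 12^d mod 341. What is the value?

341 − 1 = 340 = 2^2 · 85, so d = 85.
12^1 ≡ 12 (mod 341)
12^2 ≡ 12^2 = 144 ≡ 144 (mod 341)
12^4 ≡ 144^2 = 20736 ≡ 276 (mod 341)
12^8 ≡ 276^2 = 76176 ≡ 133 (mod 341)
12^16 ≡ 133^2 = 17689 ≡ 298 (mod 341)
12^32 ≡ 298^2 = 88804 ≡ 144 (mod 341)
12^64 ≡ 144^2 = 20736 ≡ 276 (mod 341)
85 = 64 + 16 + 4 + 1 in binary powers of 2.
So 12^85 ≡ 276 · 298 · 276 · 12 ≡ 254 (mod 341).
Squaring chain: 254 → 67; never reaches −1, so base 12 is a Miller–Rabin witness that 341 is composite.

254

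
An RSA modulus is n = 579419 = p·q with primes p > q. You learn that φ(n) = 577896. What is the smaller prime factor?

φ(n) = (p−1)(q−1) = n − (p+q) + 1, so p + q = 579419 − 577896 + 1 = 1524.
p and q are the roots of t² − 1524t + 579419 = 0.
Discriminant: 1524² − 4·579419 = 2322576 − 2317676 = 4900; √4900 = 70.
q = (1524 − 70)/2 = 727, p = (1524 + 70)/2 = 797.
Check: 727 · 797 = 579419.

727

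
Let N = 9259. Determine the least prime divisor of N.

47

9259 is odd.
Digit sum 25, not divisible by 3.
Ends in 9: not divisible by 5.
7: 9259 = 7·1322 + 5
11: 9259 = 11·841 + 8
13: 9259 = 13·712 + 3
17: 9259 = 17·544 + 11
19: 9259 = 19·487 + 6
23: 9259 = 23·402 + 13
29: 9259 = 29·319 + 8
31: 9259 = 31·298 + 21
37: 9259 = 37·250 + 9
41: 9259 = 41·225 + 34
43: 9259 = 43·215 + 14
47: 9259 = 47·197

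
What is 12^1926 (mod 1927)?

12^1 ≡ 12 (mod 1927)
12^2 ≡ 12^2 = 144 ≡ 144 (mod 1927)
12^4 ≡ 144^2 = 20736 ≡ 1466 (mod 1927)
12^8 ≡ 1466^2 = 2149156 ≡ 551 (mod 1927)
12^16 ≡ 551^2 = 303601 ≡ 1062 (mod 1927)
12^32 ≡ 1062^2 = 1127844 ≡ 549 (mod 1927)
12^64 ≡ 549^2 = 301401 ≡ 789 (mod 1927)
12^128 ≡ 789^2 = 622521 ≡ 100 (mod 1927)
12^256 ≡ 100^2 = 10000 ≡ 365 (mod 1927)
12^512 ≡ 365^2 = 133225 ≡ 262 (mod 1927)
12^1024 ≡ 262^2 = 68644 ≡ 1199 (mod 1927)
1926 = 1024 + 512 + 256 + 128 + 4 + 2 in binary powers of 2.
So 12^1926 ≡ 1199 · 262 · 365 · 100 · 1466 · 144 ≡ 1840 (mod 1927).
Since 1840 ≠ 1, base 12 is a Fermat witness: 1927 is composite.

1840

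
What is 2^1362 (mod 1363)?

361

2^1 ≡ 2 (mod 1363)
2^2 ≡ 2^2 = 4 ≡ 4 (mod 1363)
2^4 ≡ 4^2 = 16 ≡ 16 (mod 1363)
2^8 ≡ 16^2 = 256 ≡ 256 (mod 1363)
2^16 ≡ 256^2 = 65536 ≡ 112 (mod 1363)
2^32 ≡ 112^2 = 12544 ≡ 277 (mod 1363)
2^64 ≡ 277^2 = 76729 ≡ 401 (mod 1363)
2^128 ≡ 401^2 = 160801 ≡ 1330 (mod 1363)
2^256 ≡ 1330^2 = 1768900 ≡ 1089 (mod 1363)
2^512 ≡ 1089^2 = 1185921 ≡ 111 (mod 1363)
2^1024 ≡ 111^2 = 12321 ≡ 54 (mod 1363)
1362 = 1024 + 256 + 64 + 16 + 2 in binary powers of 2.
So 2^1362 ≡ 54 · 1089 · 401 · 112 · 4 ≡ 361 (mod 1363).
Since 361 ≠ 1, base 2 is a Fermat witness: 1363 is composite.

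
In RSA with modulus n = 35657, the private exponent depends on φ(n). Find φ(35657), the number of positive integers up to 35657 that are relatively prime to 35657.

35280

Factor: 35657 = 181 · 197.
φ(35657) = (181−1) · (197−1) = 180 · 196 = 35280.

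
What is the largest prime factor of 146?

73

146 = 2 · 73
73 is prime.
So 146 = 2 · 73; the largest prime factor is 73.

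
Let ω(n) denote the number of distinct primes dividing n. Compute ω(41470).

41470 = 2 · 20735
20735 = 5 · 4147
4147 = 11 · 377
377 = 13 · 29
41470 = 2 · 5 · 11 · 13 · 29, which has 5 distinct prime factors.

5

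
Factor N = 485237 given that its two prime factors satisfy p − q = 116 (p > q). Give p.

Since p = q + 116, we have 485237 = q(q + 116), so q² + 116q − 485237 = 0.
Discriminant: 116² + 4·485237 = 13456 + 1940948 = 1954404; √1954404 = 1398.
q = (−116 + 1398)/2 = 641, and p = q + 116 = 757.
Check: 641 · 757 = 485237.

757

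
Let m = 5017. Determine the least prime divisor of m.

29

5017 is odd.
Digit sum 13, not divisible by 3.
Ends in 7: not divisible by 5.
7: 5017 = 7·716 + 5
11: 5017 = 11·456 + 1
13: 5017 = 13·385 + 12
17: 5017 = 17·295 + 2
19: 5017 = 19·264 + 1
23: 5017 = 23·218 + 3
29: 5017 = 29·173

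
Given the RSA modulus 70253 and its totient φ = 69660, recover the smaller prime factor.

163

φ(n) = (p−1)(q−1) = n − (p+q) + 1, so p + q = 70253 − 69660 + 1 = 594.
p and q are the roots of t² − 594t + 70253 = 0.
Discriminant: 594² − 4·70253 = 352836 − 281012 = 71824; √71824 = 268.
q = (594 − 268)/2 = 163, p = (594 + 268)/2 = 431.
Check: 163 · 431 = 70253.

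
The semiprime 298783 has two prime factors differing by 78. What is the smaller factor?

509

Since p = q + 78, we have 298783 = q(q + 78), so q² + 78q − 298783 = 0.
Discriminant: 78² + 4·298783 = 6084 + 1195132 = 1201216; √1201216 = 1096.
q = (−78 + 1096)/2 = 509, and p = q + 78 = 587.
Check: 509 · 587 = 298783.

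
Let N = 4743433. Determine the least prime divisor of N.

4743433 is odd.
Digit sum 28, not divisible by 3.
Ends in 3: not divisible by 5.
7: 4743433 = 7·677633 + 2
11: 4743433 = 11·431221 + 2
13: 4743433 = 13·364879 + 6
17: 4743433 = 17·279025 + 8
19: 4743433 = 19·249654 + 7
23: 4743433 = 23·206236 + 5
29: 4743433 = 29·163566 + 19
31: 4743433 = 31·153013 + 30
37: 4743433 = 37·128200 + 33
41: 4743433 = 41·115693 + 20
43: 4743433 = 43·110312 + 17
47: 4743433 = 47·100924 + 5
53: 4743433 = 53·89498 + 39
59: 4743433 = 59·80397 + 10
61: 4743433 = 61·77761 + 12
67: 4743433 = 67·70797 + 34
71: 4743433 = 71·66808 + 65
73: 4743433 = 73·64978 + 39
79: 4743433 = 79·60043 + 36
83: 4743433 = 83·57149 + 66
89: 4743433 = 89·53297

89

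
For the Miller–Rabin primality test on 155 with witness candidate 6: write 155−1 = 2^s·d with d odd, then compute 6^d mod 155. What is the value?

26

155 − 1 = 154 = 2^1 · 77, so d = 77.
6^1 ≡ 6 (mod 155)
6^2 ≡ 6^2 = 36 ≡ 36 (mod 155)
6^4 ≡ 36^2 = 1296 ≡ 56 (mod 155)
6^8 ≡ 56^2 = 3136 ≡ 36 (mod 155)
6^16 ≡ 36^2 = 1296 ≡ 56 (mod 155)
6^32 ≡ 56^2 = 3136 ≡ 36 (mod 155)
6^64 ≡ 36^2 = 1296 ≡ 56 (mod 155)
77 = 64 + 8 + 4 + 1 in binary powers of 2.
So 6^77 ≡ 56 · 36 · 56 · 6 ≡ 26 (mod 155).
Squaring chain: 26; never reaches −1, so base 6 is a Miller–Rabin witness that 155 is composite.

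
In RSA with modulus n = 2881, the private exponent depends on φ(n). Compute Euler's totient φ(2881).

Factor: 2881 = 43 · 67.
φ(2881) = (43−1) · (67−1) = 42 · 66 = 2772.

2772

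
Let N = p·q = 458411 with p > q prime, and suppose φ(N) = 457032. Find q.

557

φ(n) = (p−1)(q−1) = n − (p+q) + 1, so p + q = 458411 − 457032 + 1 = 1380.
p and q are the roots of t² − 1380t + 458411 = 0.
Discriminant: 1380² − 4·458411 = 1904400 − 1833644 = 70756; √70756 = 266.
q = (1380 − 266)/2 = 557, p = (1380 + 266)/2 = 823.
Check: 557 · 823 = 458411.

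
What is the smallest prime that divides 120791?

120791 is odd.
Digit sum 20, not divisible by 3.
Ends in 1: not divisible by 5.
7: 120791 = 7·17255 + 6
11: 120791 = 11·10981

11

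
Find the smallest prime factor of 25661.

25661 is odd.
Digit sum 20, not divisible by 3.
Ends in 1: not divisible by 5.
7: 25661 = 7·3665 + 6
11: 25661 = 11·2332 + 9
13: 25661 = 13·1973 + 12
17: 25661 = 17·1509 + 8
19: 25661 = 19·1350 + 11
23: 25661 = 23·1115 + 16
29: 25661 = 29·884 + 25
31: 25661 = 31·827 + 24
37: 25661 = 37·693 + 20
41: 25661 = 41·625 + 36
43: 25661 = 43·596 + 33
47: 25661 = 47·545 + 46
53: 25661 = 53·484 + 9
59: 25661 = 59·434 + 55
61: 25661 = 61·420 + 41
67: 25661 = 67·383

67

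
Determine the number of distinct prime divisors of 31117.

31117 = 29^2 · 37
31117 = 29^2 · 37, which has 2 distinct prime factors.

2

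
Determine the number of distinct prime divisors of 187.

187 = 11 · 17
187 = 11 · 17, which has 2 distinct prime factors.

2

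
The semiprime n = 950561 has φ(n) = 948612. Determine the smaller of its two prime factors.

φ(n) = (p−1)(q−1) = n − (p+q) + 1, so p + q = 950561 − 948612 + 1 = 1950.
p and q are the roots of t² − 1950t + 950561 = 0.
Discriminant: 1950² − 4·950561 = 3802500 − 3802244 = 256; √256 = 16.
q = (1950 − 16)/2 = 967, p = (1950 + 16)/2 = 983.
Check: 967 · 983 = 950561.

967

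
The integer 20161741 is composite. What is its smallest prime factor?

97

20161741 is odd.
Digit sum 22, not divisible by 3.
Ends in 1: not divisible by 5.
7: 20161741 = 7·2880248 + 5
11: 20161741 = 11·1832885 + 6
13: 20161741 = 13·1550903 + 2
17: 20161741 = 17·1185984 + 13
19: 20161741 = 19·1061144 + 5
23: 20161741 = 23·876597 + 10
29: 20161741 = 29·695232 + 13
31: 20161741 = 31·650378 + 23
37: 20161741 = 37·544911 + 34
41: 20161741 = 41·491749 + 32
43: 20161741 = 43·468877 + 30
47: 20161741 = 47·428973 + 10
53: 20161741 = 53·380410 + 11
59: 20161741 = 59·341724 + 25
61: 20161741 = 61·330520 + 21
67: 20161741 = 67·300921 + 34
71: 20161741 = 71·283968 + 13
73: 20161741 = 73·276188 + 17
79: 20161741 = 79·255211 + 72
83: 20161741 = 83·242912 + 45
89: 20161741 = 89·226536 + 37
97: 20161741 = 97·207853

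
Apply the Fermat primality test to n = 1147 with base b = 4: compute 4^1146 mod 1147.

1120

4^1 ≡ 4 (mod 1147)
4^2 ≡ 4^2 = 16 ≡ 16 (mod 1147)
4^4 ≡ 16^2 = 256 ≡ 256 (mod 1147)
4^8 ≡ 256^2 = 65536 ≡ 157 (mod 1147)
4^16 ≡ 157^2 = 24649 ≡ 562 (mod 1147)
4^32 ≡ 562^2 = 315844 ≡ 419 (mod 1147)
4^64 ≡ 419^2 = 175561 ≡ 70 (mod 1147)
4^128 ≡ 70^2 = 4900 ≡ 312 (mod 1147)
4^256 ≡ 312^2 = 97344 ≡ 996 (mod 1147)
4^512 ≡ 996^2 = 992016 ≡ 1008 (mod 1147)
4^1024 ≡ 1008^2 = 1016064 ≡ 969 (mod 1147)
1146 = 1024 + 64 + 32 + 16 + 8 + 2 in binary powers of 2.
So 4^1146 ≡ 969 · 70 · 419 · 562 · 157 · 16 ≡ 1120 (mod 1147).
Since 1120 ≠ 1, base 4 is a Fermat witness: 1147 is composite.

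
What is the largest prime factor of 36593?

36593 = 23 · 1591
1591 = 37 · 43
43 is prime.
So 36593 = 23 · 37 · 43; the largest prime factor is 43.

43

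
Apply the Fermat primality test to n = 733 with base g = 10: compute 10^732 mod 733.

10^1 ≡ 10 (mod 733)
10^2 ≡ 10^2 = 100 ≡ 100 (mod 733)
10^4 ≡ 100^2 = 10000 ≡ 471 (mod 733)
10^8 ≡ 471^2 = 221841 ≡ 475 (mod 733)
10^16 ≡ 475^2 = 225625 ≡ 594 (mod 733)
10^32 ≡ 594^2 = 352836 ≡ 263 (mod 733)
10^64 ≡ 263^2 = 69169 ≡ 267 (mod 733)
10^128 ≡ 267^2 = 71289 ≡ 188 (mod 733)
10^256 ≡ 188^2 = 35344 ≡ 160 (mod 733)
10^512 ≡ 160^2 = 25600 ≡ 678 (mod 733)
732 = 512 + 128 + 64 + 16 + 8 + 4 in binary powers of 2.
So 10^732 ≡ 678 · 188 · 267 · 594 · 475 · 471 ≡ 1 (mod 733).
Since the result is 1, base 10 gives no evidence that 733 is composite.

1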